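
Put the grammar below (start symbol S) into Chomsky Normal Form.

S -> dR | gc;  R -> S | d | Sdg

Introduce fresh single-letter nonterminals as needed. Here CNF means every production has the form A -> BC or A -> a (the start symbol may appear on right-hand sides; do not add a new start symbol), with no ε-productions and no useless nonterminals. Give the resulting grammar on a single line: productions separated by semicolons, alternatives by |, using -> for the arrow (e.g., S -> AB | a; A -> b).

S -> AR | BC; A -> d; B -> g; C -> c; D -> AB; R -> d | AR | BC | SD

No ε-productions.
After unit-elimination: S -> dR | gc; R -> d | dR | gc | Sdg.
TERM: introduce C -> c, A -> d, B -> g and substitute in every rule of length ≥2.
BIN: R -> SAB becomes R -> SD, D -> AB.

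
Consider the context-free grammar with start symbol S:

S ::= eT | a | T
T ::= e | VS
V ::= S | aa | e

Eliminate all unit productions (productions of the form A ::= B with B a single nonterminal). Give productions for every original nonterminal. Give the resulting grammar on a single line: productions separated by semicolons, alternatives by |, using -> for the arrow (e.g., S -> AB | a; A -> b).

Unit productions: S->T, V->S.
Unit pairs (A ⇒* B via units): (S,T), (V,S), (V,T).
S: inherits non-unit rules of {S, T} → VS | a | e | eT.
T: inherits non-unit rules of {T} → VS | e.
V: inherits non-unit rules of {S, T, V} → VS | a | aa | e | eT.

S -> a | e | VS | eT; T -> e | VS; V -> a | e | VS | aa | eT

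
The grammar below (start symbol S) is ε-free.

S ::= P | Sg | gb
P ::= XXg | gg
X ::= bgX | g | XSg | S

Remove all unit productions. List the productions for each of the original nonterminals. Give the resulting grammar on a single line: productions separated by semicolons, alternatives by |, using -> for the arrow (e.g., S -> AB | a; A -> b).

Unit productions: S->P, X->S.
Unit pairs (A ⇒* B via units): (S,P), (X,P), (X,S).
S: inherits non-unit rules of {P, S} → Sg | XXg | gb | gg.
P: inherits non-unit rules of {P} → XXg | gg.
X: inherits non-unit rules of {P, S, X} → Sg | XSg | XXg | bgX | g | gb | gg.

S -> Sg | gb | gg | XXg; P -> gg | XXg; X -> g | Sg | gb | gg | XSg | XXg | bgX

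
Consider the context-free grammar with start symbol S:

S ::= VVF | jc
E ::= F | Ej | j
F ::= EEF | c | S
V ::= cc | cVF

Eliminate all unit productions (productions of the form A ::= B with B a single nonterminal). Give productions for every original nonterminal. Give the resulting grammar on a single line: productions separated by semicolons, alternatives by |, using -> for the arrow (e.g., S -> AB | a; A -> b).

S -> jc | VVF; E -> c | j | Ej | jc | EEF | VVF; F -> c | jc | EEF | VVF; V -> cc | cVF

Unit productions: E->F, F->S.
Unit pairs (A ⇒* B via units): (E,F), (E,S), (F,S).
S: inherits non-unit rules of {S} → VVF | jc.
E: inherits non-unit rules of {E, F, S} → EEF | Ej | VVF | c | j | jc.
F: inherits non-unit rules of {F, S} → EEF | VVF | c | jc.
V: inherits non-unit rules of {V} → cVF | cc.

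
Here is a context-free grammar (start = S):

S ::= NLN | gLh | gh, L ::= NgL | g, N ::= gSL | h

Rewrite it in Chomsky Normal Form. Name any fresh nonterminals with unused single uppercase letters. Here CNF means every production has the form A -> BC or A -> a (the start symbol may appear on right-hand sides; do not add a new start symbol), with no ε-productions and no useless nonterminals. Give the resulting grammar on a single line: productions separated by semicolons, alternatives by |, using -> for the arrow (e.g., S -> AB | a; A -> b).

No ε-productions.
No unit productions to eliminate.
TERM: introduce A -> g, B -> h and substitute in every rule of length ≥2.
BIN: L -> NAL becomes L -> NC, C -> AL; N -> ASL becomes N -> AD, D -> SL; S -> ALB becomes S -> AE, E -> LB; S -> NLN becomes S -> NF, F -> LN.

S -> AB | AE | NF; A -> g; B -> h; C -> AL; D -> SL; E -> LB; F -> LN; L -> g | NC; N -> h | AD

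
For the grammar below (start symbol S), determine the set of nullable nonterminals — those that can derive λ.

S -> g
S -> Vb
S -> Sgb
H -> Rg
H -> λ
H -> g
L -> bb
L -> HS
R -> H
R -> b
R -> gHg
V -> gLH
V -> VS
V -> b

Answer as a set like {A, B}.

Directly nullable (have an ε-rule): {H}.
R is nullable via R -> H (every symbol on the right is already known nullable).
Not nullable: L, S, V — each has a terminal in every rule's right-hand side or depends on a non-nullable symbol.

{H, R}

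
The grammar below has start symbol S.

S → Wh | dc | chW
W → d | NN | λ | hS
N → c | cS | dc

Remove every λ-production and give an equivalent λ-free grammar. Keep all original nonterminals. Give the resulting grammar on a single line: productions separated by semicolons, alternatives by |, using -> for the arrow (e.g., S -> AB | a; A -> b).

S -> h | Wh | ch | dc | chW; N -> c | cS | dc; W -> d | NN | hS

Nullable set: {W}.
S -> Wh: W nullable, giving Wh | h.
S -> chW: W nullable, giving ch | chW.
Drop W -> λ.
Unchanged (no nullable symbols): S -> dc; N -> c; N -> cS; N -> dc; W -> NN; W -> d; W -> hS.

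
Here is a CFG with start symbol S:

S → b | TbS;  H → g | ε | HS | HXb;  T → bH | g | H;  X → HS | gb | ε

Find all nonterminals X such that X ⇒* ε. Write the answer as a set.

Directly nullable (have an ε-rule): {H, X}.
T is nullable via T -> H (every symbol on the right is already known nullable).
Not nullable: S — each has a terminal in every rule's right-hand side or depends on a non-nullable symbol.

{H, T, X}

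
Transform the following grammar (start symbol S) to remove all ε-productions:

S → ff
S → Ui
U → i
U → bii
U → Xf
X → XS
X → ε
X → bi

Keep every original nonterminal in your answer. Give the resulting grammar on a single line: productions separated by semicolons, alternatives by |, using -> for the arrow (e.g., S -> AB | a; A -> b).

Nullable set: {X}.
U -> Xf: X nullable, giving Xf | f.
Drop X -> ε.
X -> XS: X nullable, giving S | XS.
Unchanged (no nullable symbols): S -> Ui; S -> ff; U -> bii; U -> i; X -> bi.

S -> Ui | ff; U -> f | i | Xf | bii; X -> S | XS | bi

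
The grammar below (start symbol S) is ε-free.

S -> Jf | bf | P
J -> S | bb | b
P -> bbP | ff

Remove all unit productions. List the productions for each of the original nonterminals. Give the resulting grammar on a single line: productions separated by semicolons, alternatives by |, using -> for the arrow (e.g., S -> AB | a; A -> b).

Unit productions: J->S, S->P.
Unit pairs (A ⇒* B via units): (J,P), (J,S), (S,P).
S: inherits non-unit rules of {P, S} → Jf | bbP | bf | ff.
J: inherits non-unit rules of {J, P, S} → Jf | b | bb | bbP | bf | ff.
P: inherits non-unit rules of {P} → bbP | ff.

S -> Jf | bf | ff | bbP; J -> b | Jf | bb | bf | ff | bbP; P -> ff | bbP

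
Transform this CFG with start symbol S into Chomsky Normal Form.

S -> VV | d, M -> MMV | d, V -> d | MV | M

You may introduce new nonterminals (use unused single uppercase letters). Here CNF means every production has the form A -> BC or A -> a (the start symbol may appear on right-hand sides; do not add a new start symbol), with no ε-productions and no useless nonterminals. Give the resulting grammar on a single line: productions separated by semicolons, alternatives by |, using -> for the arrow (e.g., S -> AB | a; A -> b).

No ε-productions.
After unit-elimination: S -> d | VV; M -> d | MMV; V -> d | MV | MMV.
BIN: M -> MMV becomes M -> MA, A -> MV; V -> MMV becomes V -> MB, B -> MV.

S -> d | VV; A -> MV; B -> MV; M -> d | MA; V -> d | MB | MV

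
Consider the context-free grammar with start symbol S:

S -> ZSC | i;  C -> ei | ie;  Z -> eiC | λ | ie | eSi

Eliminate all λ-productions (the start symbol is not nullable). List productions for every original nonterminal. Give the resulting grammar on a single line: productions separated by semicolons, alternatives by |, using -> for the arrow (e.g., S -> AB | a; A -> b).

Nullable set: {Z}.
S -> ZSC: Z nullable, giving SC | ZSC.
Drop Z -> λ.
Unchanged (no nullable symbols): S -> i; C -> ei; C -> ie; Z -> eSi; Z -> eiC; Z -> ie.

S -> i | SC | ZSC; C -> ei | ie; Z -> ie | eSi | eiC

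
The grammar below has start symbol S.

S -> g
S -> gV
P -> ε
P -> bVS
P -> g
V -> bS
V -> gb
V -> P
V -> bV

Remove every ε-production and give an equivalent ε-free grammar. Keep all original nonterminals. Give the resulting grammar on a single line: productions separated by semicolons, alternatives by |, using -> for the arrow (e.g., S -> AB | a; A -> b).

Nullable set: {P, V}.
S -> gV: V nullable, giving g | gV.
Drop P -> ε.
P -> bVS: V nullable, giving bS | bVS.
V -> P: P nullable, giving P.
V -> bV: V nullable, giving b | bV.
Unchanged (no nullable symbols): S -> g; P -> g; V -> bS; V -> gb.

S -> g | gV; P -> g | bS | bVS; V -> P | b | bS | bV | gb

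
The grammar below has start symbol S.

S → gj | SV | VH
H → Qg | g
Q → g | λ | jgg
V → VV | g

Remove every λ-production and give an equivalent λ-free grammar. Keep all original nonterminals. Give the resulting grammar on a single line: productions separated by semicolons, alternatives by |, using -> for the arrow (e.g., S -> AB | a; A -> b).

S -> SV | VH | gj; H -> g | Qg; Q -> g | jgg; V -> g | VV

Nullable set: {Q}.
H -> Qg: Q nullable, giving Qg | g.
Drop Q -> λ.
Unchanged (no nullable symbols): S -> SV; S -> VH; S -> gj; H -> g; Q -> g; Q -> jgg; V -> VV; V -> g.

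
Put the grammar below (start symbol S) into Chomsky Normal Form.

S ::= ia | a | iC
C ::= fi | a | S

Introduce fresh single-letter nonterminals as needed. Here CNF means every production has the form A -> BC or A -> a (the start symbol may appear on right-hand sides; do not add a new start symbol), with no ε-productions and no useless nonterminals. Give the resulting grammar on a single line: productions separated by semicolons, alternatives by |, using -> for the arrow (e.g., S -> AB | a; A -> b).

S -> a | BC | BD; A -> f; B -> i; C -> a | AB | BC | BD; D -> a

No ε-productions.
After unit-elimination: S -> a | iC | ia; C -> a | fi | iC | ia.
TERM: introduce D -> a, A -> f, B -> i and substitute in every rule of length ≥2.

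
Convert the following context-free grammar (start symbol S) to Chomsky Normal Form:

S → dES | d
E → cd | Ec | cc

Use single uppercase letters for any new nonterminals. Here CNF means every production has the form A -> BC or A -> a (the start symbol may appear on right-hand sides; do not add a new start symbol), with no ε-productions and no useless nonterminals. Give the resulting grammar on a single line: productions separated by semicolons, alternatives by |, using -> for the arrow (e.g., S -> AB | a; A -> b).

S -> d | BC; A -> c; B -> d; C -> ES; E -> AA | AB | EA

No ε-productions.
No unit productions to eliminate.
TERM: introduce A -> c, B -> d and substitute in every rule of length ≥2.
BIN: S -> BES becomes S -> BC, C -> ES.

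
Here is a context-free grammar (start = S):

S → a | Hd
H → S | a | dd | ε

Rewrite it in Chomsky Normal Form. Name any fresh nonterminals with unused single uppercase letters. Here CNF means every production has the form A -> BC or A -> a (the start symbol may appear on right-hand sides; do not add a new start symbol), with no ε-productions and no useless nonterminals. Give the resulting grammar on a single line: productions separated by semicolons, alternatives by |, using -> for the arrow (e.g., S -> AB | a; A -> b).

Nullable: {H}; after ε-elimination: S -> a | d | Hd; H -> S | a | dd.
After unit-elimination: S -> a | d | Hd; H -> a | d | Hd | dd.
TERM: introduce A -> d and substitute in every rule of length ≥2.

S -> a | d | HA; A -> d; H -> a | d | AA | HA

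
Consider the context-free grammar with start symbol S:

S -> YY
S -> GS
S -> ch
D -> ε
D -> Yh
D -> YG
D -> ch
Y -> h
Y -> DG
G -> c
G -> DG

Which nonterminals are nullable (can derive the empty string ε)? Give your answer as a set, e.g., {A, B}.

{D}

Directly nullable (have an ε-rule): {D}.
Not nullable: G, S, Y — each has a terminal in every rule's right-hand side or depends on a non-nullable symbol.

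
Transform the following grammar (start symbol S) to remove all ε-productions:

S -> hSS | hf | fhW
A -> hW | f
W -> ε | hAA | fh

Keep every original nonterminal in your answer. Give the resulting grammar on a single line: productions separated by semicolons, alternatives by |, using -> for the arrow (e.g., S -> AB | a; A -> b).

S -> fh | hf | fhW | hSS; A -> f | h | hW; W -> fh | hAA

Nullable set: {W}.
S -> fhW: W nullable, giving fh | fhW.
A -> hW: W nullable, giving h | hW.
Drop W -> ε.
Unchanged (no nullable symbols): S -> hSS; S -> hf; A -> f; W -> fh; W -> hAA.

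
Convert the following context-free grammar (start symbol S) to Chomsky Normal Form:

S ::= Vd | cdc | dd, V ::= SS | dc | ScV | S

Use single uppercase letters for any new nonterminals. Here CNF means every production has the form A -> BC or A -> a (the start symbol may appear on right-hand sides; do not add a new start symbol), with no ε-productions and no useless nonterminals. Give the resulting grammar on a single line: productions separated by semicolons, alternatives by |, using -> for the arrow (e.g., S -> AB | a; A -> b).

S -> AA | BC | VA; A -> d; B -> c; C -> AB; D -> AB; E -> BV; V -> AA | AB | BD | SE | SS | VA

No ε-productions.
After unit-elimination: S -> Vd | dd | cdc; V -> SS | Vd | dc | dd | ScV | cdc.
TERM: introduce B -> c, A -> d and substitute in every rule of length ≥2.
BIN: S -> BAB becomes S -> BC, C -> AB; V -> BAB becomes V -> BD, D -> AB; V -> SBV becomes V -> SE, E -> BV.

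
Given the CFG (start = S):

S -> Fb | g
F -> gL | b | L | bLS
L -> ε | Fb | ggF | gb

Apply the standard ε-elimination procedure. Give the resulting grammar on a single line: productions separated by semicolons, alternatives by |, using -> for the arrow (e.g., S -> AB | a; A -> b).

Nullable set: {F, L}.
S -> Fb: F nullable, giving Fb | b.
F -> L: L nullable, giving L.
F -> bLS: L nullable, giving bLS | bS.
F -> gL: L nullable, giving g | gL.
Drop L -> ε.
L -> Fb: F nullable, giving Fb | b.
L -> ggF: F nullable, giving gg | ggF.
Unchanged (no nullable symbols): S -> g; F -> b; L -> gb.

S -> b | g | Fb; F -> L | b | g | bS | gL | bLS; L -> b | Fb | gb | gg | ggF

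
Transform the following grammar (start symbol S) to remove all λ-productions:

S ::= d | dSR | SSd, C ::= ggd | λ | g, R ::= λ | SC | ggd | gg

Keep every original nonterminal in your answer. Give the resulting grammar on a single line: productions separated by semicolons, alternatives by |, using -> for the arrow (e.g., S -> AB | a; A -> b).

Nullable set: {C, R}.
S -> dSR: R nullable, giving dS | dSR.
Drop C -> λ.
Drop R -> λ.
R -> SC: C nullable, giving S | SC.
Unchanged (no nullable symbols): S -> SSd; S -> d; C -> g; C -> ggd; R -> gg; R -> ggd.

S -> d | dS | SSd | dSR; C -> g | ggd; R -> S | SC | gg | ggd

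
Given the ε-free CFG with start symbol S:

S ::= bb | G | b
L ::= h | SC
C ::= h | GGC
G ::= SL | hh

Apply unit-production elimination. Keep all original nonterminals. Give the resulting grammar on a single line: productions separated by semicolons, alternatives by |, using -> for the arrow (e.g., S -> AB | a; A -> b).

S -> b | SL | bb | hh; C -> h | GGC; G -> SL | hh; L -> h | SC

Unit productions: S->G.
Unit pairs (A ⇒* B via units): (S,G).
S: inherits non-unit rules of {G, S} → SL | b | bb | hh.
C: inherits non-unit rules of {C} → GGC | h.
G: inherits non-unit rules of {G} → SL | hh.
L: inherits non-unit rules of {L} → SC | h.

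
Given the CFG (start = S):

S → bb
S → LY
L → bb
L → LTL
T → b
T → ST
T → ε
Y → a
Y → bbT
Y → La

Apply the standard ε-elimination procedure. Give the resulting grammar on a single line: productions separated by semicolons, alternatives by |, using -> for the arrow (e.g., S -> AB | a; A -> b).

Nullable set: {T}.
L -> LTL: T nullable, giving LL | LTL.
Drop T -> ε.
T -> ST: T nullable, giving S | ST.
Y -> bbT: T nullable, giving bb | bbT.
Unchanged (no nullable symbols): S -> LY; S -> bb; L -> bb; T -> b; Y -> La; Y -> a.

S -> LY | bb; L -> LL | bb | LTL; T -> S | b | ST; Y -> a | La | bb | bbT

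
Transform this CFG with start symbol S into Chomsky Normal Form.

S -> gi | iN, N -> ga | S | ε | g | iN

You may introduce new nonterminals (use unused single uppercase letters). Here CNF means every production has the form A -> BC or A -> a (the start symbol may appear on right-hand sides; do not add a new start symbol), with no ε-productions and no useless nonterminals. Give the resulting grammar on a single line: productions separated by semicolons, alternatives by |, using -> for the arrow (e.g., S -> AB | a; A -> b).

Nullable: {N}; after ε-elimination: S -> i | gi | iN; N -> S | g | i | ga | iN.
After unit-elimination: S -> i | gi | iN; N -> g | i | ga | gi | iN.
TERM: introduce B -> a, A -> g, C -> i and substitute in every rule of length ≥2.

S -> i | AC | CN; A -> g; B -> a; C -> i; N -> g | i | AB | AC | CN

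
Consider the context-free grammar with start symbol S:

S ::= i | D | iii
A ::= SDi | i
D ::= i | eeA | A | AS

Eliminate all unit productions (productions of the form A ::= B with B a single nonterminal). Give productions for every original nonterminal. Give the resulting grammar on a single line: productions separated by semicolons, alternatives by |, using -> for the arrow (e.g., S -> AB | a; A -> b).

Unit productions: D->A, S->D.
Unit pairs (A ⇒* B via units): (D,A), (S,A), (S,D).
S: inherits non-unit rules of {A, D, S} → AS | SDi | eeA | i | iii.
A: inherits non-unit rules of {A} → SDi | i.
D: inherits non-unit rules of {A, D} → AS | SDi | eeA | i.

S -> i | AS | SDi | eeA | iii; A -> i | SDi; D -> i | AS | SDi | eeA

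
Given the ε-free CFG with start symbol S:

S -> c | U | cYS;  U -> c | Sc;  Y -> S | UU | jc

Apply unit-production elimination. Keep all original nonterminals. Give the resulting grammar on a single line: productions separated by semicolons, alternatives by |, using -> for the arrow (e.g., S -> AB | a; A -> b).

S -> c | Sc | cYS; U -> c | Sc; Y -> c | Sc | UU | jc | cYS

Unit productions: S->U, Y->S.
Unit pairs (A ⇒* B via units): (S,U), (Y,S), (Y,U).
S: inherits non-unit rules of {S, U} → Sc | c | cYS.
U: inherits non-unit rules of {U} → Sc | c.
Y: inherits non-unit rules of {S, U, Y} → Sc | UU | c | cYS | jc.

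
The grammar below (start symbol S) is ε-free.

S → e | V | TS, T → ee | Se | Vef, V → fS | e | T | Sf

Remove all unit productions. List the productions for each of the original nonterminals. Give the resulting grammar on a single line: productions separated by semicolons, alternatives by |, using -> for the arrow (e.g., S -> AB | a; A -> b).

Unit productions: S->V, V->T.
Unit pairs (A ⇒* B via units): (S,T), (S,V), (V,T).
S: inherits non-unit rules of {S, T, V} → Se | Sf | TS | Vef | e | ee | fS.
T: inherits non-unit rules of {T} → Se | Vef | ee.
V: inherits non-unit rules of {T, V} → Se | Sf | Vef | e | ee | fS.

S -> e | Se | Sf | TS | ee | fS | Vef; T -> Se | ee | Vef; V -> e | Se | Sf | ee | fS | Vef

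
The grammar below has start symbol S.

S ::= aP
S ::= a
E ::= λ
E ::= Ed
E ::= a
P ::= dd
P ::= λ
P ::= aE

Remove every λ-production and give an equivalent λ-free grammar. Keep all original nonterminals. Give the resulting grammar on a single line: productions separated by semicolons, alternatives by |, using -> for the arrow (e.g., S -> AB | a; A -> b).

S -> a | aP; E -> a | d | Ed; P -> a | aE | dd

Nullable set: {E, P}.
S -> aP: P nullable, giving a | aP.
Drop E -> λ.
E -> Ed: E nullable, giving Ed | d.
Drop P -> λ.
P -> aE: E nullable, giving a | aE.
Unchanged (no nullable symbols): S -> a; E -> a; P -> dd.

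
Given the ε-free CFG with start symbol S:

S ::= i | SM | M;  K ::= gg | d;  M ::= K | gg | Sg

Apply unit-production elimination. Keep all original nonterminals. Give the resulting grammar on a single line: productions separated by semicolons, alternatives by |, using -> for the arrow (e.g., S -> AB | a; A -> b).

S -> d | i | SM | Sg | gg; K -> d | gg; M -> d | Sg | gg

Unit productions: M->K, S->M.
Unit pairs (A ⇒* B via units): (M,K), (S,K), (S,M).
S: inherits non-unit rules of {K, M, S} → SM | Sg | d | gg | i.
K: inherits non-unit rules of {K} → d | gg.
M: inherits non-unit rules of {K, M} → Sg | d | gg.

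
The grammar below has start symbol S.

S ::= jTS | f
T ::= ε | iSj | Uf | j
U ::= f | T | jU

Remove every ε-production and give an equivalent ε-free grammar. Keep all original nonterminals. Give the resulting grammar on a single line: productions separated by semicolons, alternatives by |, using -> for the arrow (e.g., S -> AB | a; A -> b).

Nullable set: {T, U}.
S -> jTS: T nullable, giving jS | jTS.
Drop T -> ε.
T -> Uf: U nullable, giving Uf | f.
U -> T: T nullable, giving T.
U -> jU: U nullable, giving j | jU.
Unchanged (no nullable symbols): S -> f; T -> iSj; T -> j; U -> f.

S -> f | jS | jTS; T -> f | j | Uf | iSj; U -> T | f | j | jU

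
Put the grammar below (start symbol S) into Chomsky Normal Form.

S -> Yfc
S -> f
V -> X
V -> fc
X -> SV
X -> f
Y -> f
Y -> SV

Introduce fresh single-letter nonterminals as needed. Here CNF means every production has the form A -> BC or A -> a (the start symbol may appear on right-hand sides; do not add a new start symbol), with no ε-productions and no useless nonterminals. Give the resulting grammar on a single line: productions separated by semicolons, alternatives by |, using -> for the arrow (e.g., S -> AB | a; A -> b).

No ε-productions.
After unit-elimination: S -> f | Yfc; V -> f | SV | fc; X -> f | SV; Y -> f | SV.
TERM: introduce B -> c, A -> f and substitute in every rule of length ≥2.
BIN: S -> YAB becomes S -> YC, C -> AB.
Drop unreachable/unproductive: X.

S -> f | YC; A -> f; B -> c; C -> AB; V -> f | AB | SV; Y -> f | SV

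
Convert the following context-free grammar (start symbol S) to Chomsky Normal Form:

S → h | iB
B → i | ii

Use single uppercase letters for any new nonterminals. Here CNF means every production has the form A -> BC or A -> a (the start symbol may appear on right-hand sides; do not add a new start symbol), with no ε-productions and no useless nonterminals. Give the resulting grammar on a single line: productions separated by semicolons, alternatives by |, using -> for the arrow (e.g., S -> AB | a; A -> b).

No ε-productions.
No unit productions to eliminate.
TERM: introduce A -> i and substitute in every rule of length ≥2.

S -> h | AB; A -> i; B -> i | AA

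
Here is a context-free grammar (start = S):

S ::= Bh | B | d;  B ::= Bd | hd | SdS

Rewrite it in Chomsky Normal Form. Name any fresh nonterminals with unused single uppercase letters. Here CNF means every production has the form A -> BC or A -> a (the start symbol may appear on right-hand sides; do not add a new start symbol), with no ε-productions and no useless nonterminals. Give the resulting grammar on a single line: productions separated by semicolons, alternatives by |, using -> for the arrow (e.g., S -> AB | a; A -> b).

S -> d | BA | BC | CA | SE; A -> d; B -> BA | CA | SD; C -> h; D -> AS; E -> AS

No ε-productions.
After unit-elimination: S -> d | Bd | Bh | hd | SdS; B -> Bd | hd | SdS.
TERM: introduce A -> d, C -> h and substitute in every rule of length ≥2.
BIN: B -> SAS becomes B -> SD, D -> AS; S -> SAS becomes S -> SE, E -> AS.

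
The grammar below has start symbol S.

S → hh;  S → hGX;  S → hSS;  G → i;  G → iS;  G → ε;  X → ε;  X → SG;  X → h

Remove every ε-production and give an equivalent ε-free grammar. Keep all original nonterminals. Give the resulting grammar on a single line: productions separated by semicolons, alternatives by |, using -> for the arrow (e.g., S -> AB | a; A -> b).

Nullable set: {G, X}.
S -> hGX: G, X nullable, giving h | hG | hGX | hX.
Drop G -> ε.
Drop X -> ε.
X -> SG: G nullable, giving S | SG.
Unchanged (no nullable symbols): S -> hSS; S -> hh; G -> i; G -> iS; X -> h.

S -> h | hG | hX | hh | hGX | hSS; G -> i | iS; X -> S | h | SG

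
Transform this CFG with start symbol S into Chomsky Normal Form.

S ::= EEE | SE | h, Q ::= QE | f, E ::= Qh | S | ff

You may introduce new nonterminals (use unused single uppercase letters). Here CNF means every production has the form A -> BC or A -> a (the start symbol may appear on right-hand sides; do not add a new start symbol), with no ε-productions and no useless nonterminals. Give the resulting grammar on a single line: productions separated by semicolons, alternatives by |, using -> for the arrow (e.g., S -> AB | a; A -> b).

S -> h | ED | SE; A -> h; B -> f; C -> EE; D -> EE; E -> h | BB | EC | QA | SE; Q -> f | QE

No ε-productions.
After unit-elimination: S -> h | SE | EEE; E -> h | Qh | SE | ff | EEE; Q -> f | QE.
TERM: introduce B -> f, A -> h and substitute in every rule of length ≥2.
BIN: E -> EEE becomes E -> EC, C -> EE; S -> EEE becomes S -> ED, D -> EE.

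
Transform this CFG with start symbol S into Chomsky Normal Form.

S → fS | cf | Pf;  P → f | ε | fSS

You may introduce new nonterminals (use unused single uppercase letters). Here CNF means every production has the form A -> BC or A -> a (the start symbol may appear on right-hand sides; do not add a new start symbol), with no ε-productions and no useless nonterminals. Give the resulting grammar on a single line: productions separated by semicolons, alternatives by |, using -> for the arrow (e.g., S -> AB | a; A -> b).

Nullable: {P}; after ε-elimination: S -> f | Pf | cf | fS; P -> f | fSS.
No unit productions to eliminate.
TERM: introduce B -> c, A -> f and substitute in every rule of length ≥2.
BIN: P -> ASS becomes P -> AC, C -> SS.

S -> f | AS | BA | PA; A -> f; B -> c; C -> SS; P -> f | AC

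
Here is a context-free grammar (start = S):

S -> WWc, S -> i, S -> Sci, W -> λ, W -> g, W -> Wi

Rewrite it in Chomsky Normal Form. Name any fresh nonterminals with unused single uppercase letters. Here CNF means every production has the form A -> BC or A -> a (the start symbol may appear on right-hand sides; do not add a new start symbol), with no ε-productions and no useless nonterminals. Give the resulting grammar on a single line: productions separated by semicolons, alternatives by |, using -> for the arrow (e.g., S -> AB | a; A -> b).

Nullable: {W}; after ε-elimination: S -> c | i | Wc | Sci | WWc; W -> g | i | Wi.
No unit productions to eliminate.
TERM: introduce A -> c, B -> i and substitute in every rule of length ≥2.
BIN: S -> SAB becomes S -> SC, C -> AB; S -> WWA becomes S -> WD, D -> WA.

S -> c | i | SC | WA | WD; A -> c; B -> i; C -> AB; D -> WA; W -> g | i | WB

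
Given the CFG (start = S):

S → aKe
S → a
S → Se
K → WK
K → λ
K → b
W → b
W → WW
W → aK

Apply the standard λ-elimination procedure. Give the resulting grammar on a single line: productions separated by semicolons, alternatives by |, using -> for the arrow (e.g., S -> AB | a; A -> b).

Nullable set: {K}.
S -> aKe: K nullable, giving aKe | ae.
Drop K -> λ.
K -> WK: K nullable, giving W | WK.
W -> aK: K nullable, giving a | aK.
Unchanged (no nullable symbols): S -> Se; S -> a; K -> b; W -> WW; W -> b.

S -> a | Se | ae | aKe; K -> W | b | WK; W -> a | b | WW | aK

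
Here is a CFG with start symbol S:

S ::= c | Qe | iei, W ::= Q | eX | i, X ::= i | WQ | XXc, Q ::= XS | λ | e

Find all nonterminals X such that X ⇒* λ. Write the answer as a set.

{Q, W, X}

Directly nullable (have an ε-rule): {Q}.
W is nullable via W -> Q (every symbol on the right is already known nullable).
X is nullable via X -> WQ (every symbol on the right is already known nullable).
Not nullable: S — each has a terminal in every rule's right-hand side or depends on a non-nullable symbol.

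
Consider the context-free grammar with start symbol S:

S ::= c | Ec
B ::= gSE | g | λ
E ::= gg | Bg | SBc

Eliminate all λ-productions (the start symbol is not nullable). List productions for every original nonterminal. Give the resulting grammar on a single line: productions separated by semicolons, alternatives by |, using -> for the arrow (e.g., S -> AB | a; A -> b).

Nullable set: {B}.
Drop B -> λ.
E -> Bg: B nullable, giving Bg | g.
E -> SBc: B nullable, giving SBc | Sc.
Unchanged (no nullable symbols): S -> Ec; S -> c; B -> g; B -> gSE; E -> gg.

S -> c | Ec; B -> g | gSE; E -> g | Bg | Sc | gg | SBc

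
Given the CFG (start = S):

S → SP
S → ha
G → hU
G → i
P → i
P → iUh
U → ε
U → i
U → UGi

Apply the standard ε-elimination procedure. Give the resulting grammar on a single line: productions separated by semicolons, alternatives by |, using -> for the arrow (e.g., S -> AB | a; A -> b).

Nullable set: {U}.
G -> hU: U nullable, giving h | hU.
P -> iUh: U nullable, giving iUh | ih.
Drop U -> ε.
U -> UGi: U nullable, giving Gi | UGi.
Unchanged (no nullable symbols): S -> SP; S -> ha; G -> i; P -> i; U -> i.

S -> SP | ha; G -> h | i | hU; P -> i | ih | iUh; U -> i | Gi | UGi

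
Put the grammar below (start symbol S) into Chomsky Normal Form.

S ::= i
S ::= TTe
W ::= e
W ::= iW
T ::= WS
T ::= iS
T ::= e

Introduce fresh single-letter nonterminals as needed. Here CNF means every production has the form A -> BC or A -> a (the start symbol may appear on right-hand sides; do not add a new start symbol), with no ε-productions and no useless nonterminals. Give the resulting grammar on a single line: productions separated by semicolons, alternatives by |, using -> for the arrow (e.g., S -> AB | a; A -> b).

No ε-productions.
No unit productions to eliminate.
TERM: introduce A -> e, B -> i and substitute in every rule of length ≥2.
BIN: S -> TTA becomes S -> TC, C -> TA.

S -> i | TC; A -> e; B -> i; C -> TA; T -> e | BS | WS; W -> e | BW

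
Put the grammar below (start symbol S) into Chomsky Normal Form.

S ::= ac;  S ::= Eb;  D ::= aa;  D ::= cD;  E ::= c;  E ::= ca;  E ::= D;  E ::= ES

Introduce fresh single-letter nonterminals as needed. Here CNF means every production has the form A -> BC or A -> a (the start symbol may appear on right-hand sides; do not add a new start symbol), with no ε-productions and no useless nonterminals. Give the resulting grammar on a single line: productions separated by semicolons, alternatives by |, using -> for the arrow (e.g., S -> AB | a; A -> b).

No ε-productions.
After unit-elimination: S -> Eb | ac; D -> aa | cD; E -> c | ES | aa | cD | ca.
TERM: introduce A -> a, C -> b, B -> c and substitute in every rule of length ≥2.

S -> AB | EC; A -> a; B -> c; C -> b; D -> AA | BD; E -> c | AA | BA | BD | ES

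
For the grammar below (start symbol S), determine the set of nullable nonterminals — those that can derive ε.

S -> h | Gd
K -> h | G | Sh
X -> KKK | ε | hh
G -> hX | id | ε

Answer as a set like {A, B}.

{G, K, X}

Directly nullable (have an ε-rule): {G, X}.
K is nullable via K -> G (every symbol on the right is already known nullable).
Not nullable: S — each has a terminal in every rule's right-hand side or depends on a non-nullable symbol.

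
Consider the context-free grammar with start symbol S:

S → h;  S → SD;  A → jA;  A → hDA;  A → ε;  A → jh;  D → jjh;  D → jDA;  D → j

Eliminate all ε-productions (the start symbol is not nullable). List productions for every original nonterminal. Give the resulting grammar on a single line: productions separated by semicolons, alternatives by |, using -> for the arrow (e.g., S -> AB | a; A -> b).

S -> h | SD; A -> j | hD | jA | jh | hDA; D -> j | jD | jDA | jjh

Nullable set: {A}.
Drop A -> ε.
A -> hDA: A nullable, giving hD | hDA.
A -> jA: A nullable, giving j | jA.
D -> jDA: A nullable, giving jD | jDA.
Unchanged (no nullable symbols): S -> SD; S -> h; A -> jh; D -> j; D -> jjh.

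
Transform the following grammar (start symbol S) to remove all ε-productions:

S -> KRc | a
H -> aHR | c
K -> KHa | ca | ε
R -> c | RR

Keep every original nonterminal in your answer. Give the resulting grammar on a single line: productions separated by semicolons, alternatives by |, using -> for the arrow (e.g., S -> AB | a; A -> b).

Nullable set: {K}.
S -> KRc: K nullable, giving KRc | Rc.
Drop K -> ε.
K -> KHa: K nullable, giving Ha | KHa.
Unchanged (no nullable symbols): S -> a; H -> aHR; H -> c; K -> ca; R -> RR; R -> c.

S -> a | Rc | KRc; H -> c | aHR; K -> Ha | ca | KHa; R -> c | RR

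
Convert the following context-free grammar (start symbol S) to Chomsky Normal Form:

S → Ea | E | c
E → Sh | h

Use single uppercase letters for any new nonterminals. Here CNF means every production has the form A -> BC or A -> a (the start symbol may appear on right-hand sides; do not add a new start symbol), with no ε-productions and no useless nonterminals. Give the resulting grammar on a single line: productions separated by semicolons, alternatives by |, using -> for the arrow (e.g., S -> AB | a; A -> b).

S -> c | h | EB | SA; A -> h; B -> a; E -> h | SA

No ε-productions.
After unit-elimination: S -> c | h | Ea | Sh; E -> h | Sh.
TERM: introduce B -> a, A -> h and substitute in every rule of length ≥2.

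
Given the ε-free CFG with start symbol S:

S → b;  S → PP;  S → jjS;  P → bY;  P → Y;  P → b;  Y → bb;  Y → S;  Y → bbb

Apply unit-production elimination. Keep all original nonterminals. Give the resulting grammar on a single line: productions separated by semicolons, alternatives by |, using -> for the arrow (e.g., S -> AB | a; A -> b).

Unit productions: P->Y, Y->S.
Unit pairs (A ⇒* B via units): (P,S), (P,Y), (Y,S).
S: inherits non-unit rules of {S} → PP | b | jjS.
P: inherits non-unit rules of {P, S, Y} → PP | b | bY | bb | bbb | jjS.
Y: inherits non-unit rules of {S, Y} → PP | b | bb | bbb | jjS.

S -> b | PP | jjS; P -> b | PP | bY | bb | bbb | jjS; Y -> b | PP | bb | bbb | jjS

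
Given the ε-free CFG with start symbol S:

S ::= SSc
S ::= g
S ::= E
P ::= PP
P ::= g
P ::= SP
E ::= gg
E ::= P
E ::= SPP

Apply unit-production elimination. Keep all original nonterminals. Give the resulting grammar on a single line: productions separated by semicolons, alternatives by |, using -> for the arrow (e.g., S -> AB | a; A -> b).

S -> g | PP | SP | gg | SPP | SSc; E -> g | PP | SP | gg | SPP; P -> g | PP | SP

Unit productions: E->P, S->E.
Unit pairs (A ⇒* B via units): (E,P), (S,E), (S,P).
S: inherits non-unit rules of {E, P, S} → PP | SP | SPP | SSc | g | gg.
E: inherits non-unit rules of {E, P} → PP | SP | SPP | g | gg.
P: inherits non-unit rules of {P} → PP | SP | g.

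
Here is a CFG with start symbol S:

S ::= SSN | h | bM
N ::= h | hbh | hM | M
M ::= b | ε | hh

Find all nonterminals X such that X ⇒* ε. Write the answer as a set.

{M, N}

Directly nullable (have an ε-rule): {M}.
N is nullable via N -> M (every symbol on the right is already known nullable).
Not nullable: S — each has a terminal in every rule's right-hand side or depends on a non-nullable symbol.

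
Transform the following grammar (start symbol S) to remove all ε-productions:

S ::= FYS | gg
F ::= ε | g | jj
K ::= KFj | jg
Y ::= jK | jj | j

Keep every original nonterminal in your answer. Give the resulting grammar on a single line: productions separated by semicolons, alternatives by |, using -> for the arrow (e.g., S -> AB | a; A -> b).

S -> YS | gg | FYS; F -> g | jj; K -> Kj | jg | KFj; Y -> j | jK | jj

Nullable set: {F}.
S -> FYS: F nullable, giving FYS | YS.
Drop F -> ε.
K -> KFj: F nullable, giving KFj | Kj.
Unchanged (no nullable symbols): S -> gg; F -> g; F -> jj; K -> jg; Y -> j; Y -> jK; Y -> jj.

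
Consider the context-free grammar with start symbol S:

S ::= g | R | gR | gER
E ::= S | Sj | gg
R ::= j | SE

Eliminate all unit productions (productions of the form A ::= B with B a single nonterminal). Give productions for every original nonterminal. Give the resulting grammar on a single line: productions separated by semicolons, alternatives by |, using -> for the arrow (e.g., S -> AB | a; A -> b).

Unit productions: E->S, S->R.
Unit pairs (A ⇒* B via units): (E,R), (E,S), (S,R).
S: inherits non-unit rules of {R, S} → SE | g | gER | gR | j.
E: inherits non-unit rules of {E, R, S} → SE | Sj | g | gER | gR | gg | j.
R: inherits non-unit rules of {R} → SE | j.

S -> g | j | SE | gR | gER; E -> g | j | SE | Sj | gR | gg | gER; R -> j | SE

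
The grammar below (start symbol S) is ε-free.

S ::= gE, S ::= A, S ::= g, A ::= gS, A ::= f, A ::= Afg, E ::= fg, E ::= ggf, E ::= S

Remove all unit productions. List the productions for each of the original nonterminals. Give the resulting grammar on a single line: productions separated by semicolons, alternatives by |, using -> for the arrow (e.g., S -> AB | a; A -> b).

Unit productions: E->S, S->A.
Unit pairs (A ⇒* B via units): (E,A), (E,S), (S,A).
S: inherits non-unit rules of {A, S} → Afg | f | g | gE | gS.
A: inherits non-unit rules of {A} → Afg | f | gS.
E: inherits non-unit rules of {A, E, S} → Afg | f | fg | g | gE | gS | ggf.

S -> f | g | gE | gS | Afg; A -> f | gS | Afg; E -> f | g | fg | gE | gS | Afg | ggf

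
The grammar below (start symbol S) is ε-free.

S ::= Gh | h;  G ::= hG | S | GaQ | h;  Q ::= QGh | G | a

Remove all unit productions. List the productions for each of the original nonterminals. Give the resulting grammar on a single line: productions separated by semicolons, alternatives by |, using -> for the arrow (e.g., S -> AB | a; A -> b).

S -> h | Gh; G -> h | Gh | hG | GaQ; Q -> a | h | Gh | hG | GaQ | QGh

Unit productions: G->S, Q->G.
Unit pairs (A ⇒* B via units): (G,S), (Q,G), (Q,S).
S: inherits non-unit rules of {S} → Gh | h.
G: inherits non-unit rules of {G, S} → GaQ | Gh | h | hG.
Q: inherits non-unit rules of {G, Q, S} → GaQ | Gh | QGh | a | h | hG.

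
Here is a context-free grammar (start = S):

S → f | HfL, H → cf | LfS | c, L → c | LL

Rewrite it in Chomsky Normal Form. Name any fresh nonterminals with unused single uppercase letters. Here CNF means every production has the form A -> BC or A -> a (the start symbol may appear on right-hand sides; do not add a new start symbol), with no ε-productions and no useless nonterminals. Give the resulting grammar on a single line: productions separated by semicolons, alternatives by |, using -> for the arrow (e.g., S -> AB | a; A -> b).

S -> f | HD; A -> f; B -> c; C -> AS; D -> AL; H -> c | BA | LC; L -> c | LL

No ε-productions.
No unit productions to eliminate.
TERM: introduce B -> c, A -> f and substitute in every rule of length ≥2.
BIN: H -> LAS becomes H -> LC, C -> AS; S -> HAL becomes S -> HD, D -> AL.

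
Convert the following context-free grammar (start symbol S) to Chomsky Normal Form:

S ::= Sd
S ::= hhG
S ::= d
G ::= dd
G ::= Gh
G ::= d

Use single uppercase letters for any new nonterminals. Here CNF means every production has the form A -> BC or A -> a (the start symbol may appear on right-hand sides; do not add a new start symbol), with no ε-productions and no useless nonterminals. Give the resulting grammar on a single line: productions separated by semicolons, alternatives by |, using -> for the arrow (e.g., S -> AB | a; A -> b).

S -> d | AC | SB; A -> h; B -> d; C -> AG; G -> d | BB | GA

No ε-productions.
No unit productions to eliminate.
TERM: introduce B -> d, A -> h and substitute in every rule of length ≥2.
BIN: S -> AAG becomes S -> AC, C -> AG.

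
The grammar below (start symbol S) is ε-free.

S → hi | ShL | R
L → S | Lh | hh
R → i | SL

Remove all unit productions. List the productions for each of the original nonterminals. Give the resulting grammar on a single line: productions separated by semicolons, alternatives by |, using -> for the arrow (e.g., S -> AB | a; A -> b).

S -> i | SL | hi | ShL; L -> i | Lh | SL | hh | hi | ShL; R -> i | SL

Unit productions: L->S, S->R.
Unit pairs (A ⇒* B via units): (L,R), (L,S), (S,R).
S: inherits non-unit rules of {R, S} → SL | ShL | hi | i.
L: inherits non-unit rules of {L, R, S} → Lh | SL | ShL | hh | hi | i.
R: inherits non-unit rules of {R} → SL | i.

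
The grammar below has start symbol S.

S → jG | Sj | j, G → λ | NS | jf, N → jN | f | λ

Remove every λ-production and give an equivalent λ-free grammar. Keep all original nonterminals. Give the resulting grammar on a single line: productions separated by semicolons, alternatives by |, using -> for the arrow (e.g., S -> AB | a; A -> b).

S -> j | Sj | jG; G -> S | NS | jf; N -> f | j | jN

Nullable set: {G, N}.
S -> jG: G nullable, giving j | jG.
Drop G -> λ.
G -> NS: N nullable, giving NS | S.
Drop N -> λ.
N -> jN: N nullable, giving j | jN.
Unchanged (no nullable symbols): S -> Sj; S -> j; G -> jf; N -> f.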